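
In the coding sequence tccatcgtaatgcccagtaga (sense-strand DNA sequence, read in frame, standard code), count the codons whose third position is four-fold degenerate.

Codon 1 TCC (Ser): third position 4-fold.
Codon 2 ATC (Ile): third position 3-fold.
Codon 3 GTA (Val): third position 4-fold.
Codon 4 ATG (Met): third position 1-fold.
Codon 5 CCC (Pro): third position 4-fold.
Codon 6 AGT (Ser): third position 2-fold.
Codon 7 AGA (Arg): third position 2-fold.
Four-fold degenerate third positions: 3.

3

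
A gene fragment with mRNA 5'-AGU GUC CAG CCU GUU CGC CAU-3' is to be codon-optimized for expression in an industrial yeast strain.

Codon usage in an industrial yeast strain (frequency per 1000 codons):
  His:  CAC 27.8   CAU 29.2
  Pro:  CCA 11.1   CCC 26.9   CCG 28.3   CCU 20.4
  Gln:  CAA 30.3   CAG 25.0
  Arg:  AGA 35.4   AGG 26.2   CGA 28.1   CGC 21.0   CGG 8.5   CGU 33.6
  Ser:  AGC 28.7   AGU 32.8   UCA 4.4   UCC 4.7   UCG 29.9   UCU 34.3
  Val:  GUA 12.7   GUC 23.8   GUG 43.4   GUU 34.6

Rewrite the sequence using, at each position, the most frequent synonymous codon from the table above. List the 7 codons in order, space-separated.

Codon 1 (Ser): best is UCU at 34.3.
Codon 2 (Val): best is GUG at 43.4.
Codon 3 (Gln): best is CAA at 30.3.
Codon 4 (Pro): best is CCG at 28.3.
Codon 5 (Val): best is GUG at 43.4.
Codon 6 (Arg): best is AGA at 35.4.
Codon 7 (His): best is CAU at 29.2.

UCU GUG CAA CCG GUG AGA CAU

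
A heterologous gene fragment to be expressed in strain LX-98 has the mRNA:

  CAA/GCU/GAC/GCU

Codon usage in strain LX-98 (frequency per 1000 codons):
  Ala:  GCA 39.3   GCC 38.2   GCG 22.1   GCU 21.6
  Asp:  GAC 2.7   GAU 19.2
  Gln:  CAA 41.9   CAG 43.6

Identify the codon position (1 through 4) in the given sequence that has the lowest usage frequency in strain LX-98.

Codon 1 CAA (Gln): 41.9 per 1000.
Codon 2 GCU (Ala): 21.6 per 1000.
Codon 3 GAC (Asp): 2.7 per 1000.
Codon 4 GCU (Ala): 21.6 per 1000.
Lowest frequency is 2.7 at codon 3.

3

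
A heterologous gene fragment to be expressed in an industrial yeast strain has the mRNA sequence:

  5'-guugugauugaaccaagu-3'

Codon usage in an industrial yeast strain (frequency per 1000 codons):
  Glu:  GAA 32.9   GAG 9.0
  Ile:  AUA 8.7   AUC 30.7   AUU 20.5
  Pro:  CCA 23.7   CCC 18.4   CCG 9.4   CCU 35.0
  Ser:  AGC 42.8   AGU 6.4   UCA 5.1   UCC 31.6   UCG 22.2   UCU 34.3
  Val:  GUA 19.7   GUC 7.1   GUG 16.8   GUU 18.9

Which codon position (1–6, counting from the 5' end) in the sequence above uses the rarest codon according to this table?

Codon 1 GUU (Val): 18.9 per 1000.
Codon 2 GUG (Val): 16.8 per 1000.
Codon 3 AUU (Ile): 20.5 per 1000.
Codon 4 GAA (Glu): 32.9 per 1000.
Codon 5 CCA (Pro): 23.7 per 1000.
Codon 6 AGU (Ser): 6.4 per 1000.
Lowest frequency is 6.4 at codon 6.

6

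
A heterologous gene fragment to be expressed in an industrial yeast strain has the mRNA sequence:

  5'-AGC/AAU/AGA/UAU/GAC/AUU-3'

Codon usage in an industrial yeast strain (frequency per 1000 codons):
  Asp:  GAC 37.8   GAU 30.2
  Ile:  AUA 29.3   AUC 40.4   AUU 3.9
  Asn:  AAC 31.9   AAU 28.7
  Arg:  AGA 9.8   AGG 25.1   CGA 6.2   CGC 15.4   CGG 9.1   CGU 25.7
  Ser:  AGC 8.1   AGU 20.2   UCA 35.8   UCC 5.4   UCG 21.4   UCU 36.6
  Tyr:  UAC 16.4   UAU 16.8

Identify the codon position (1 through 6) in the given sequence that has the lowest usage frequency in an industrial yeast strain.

Codon 1 AGC (Ser): 8.1 per 1000.
Codon 2 AAU (Asn): 28.7 per 1000.
Codon 3 AGA (Arg): 9.8 per 1000.
Codon 4 UAU (Tyr): 16.8 per 1000.
Codon 5 GAC (Asp): 37.8 per 1000.
Codon 6 AUU (Ile): 3.9 per 1000.
Lowest frequency is 3.9 at codon 6.

6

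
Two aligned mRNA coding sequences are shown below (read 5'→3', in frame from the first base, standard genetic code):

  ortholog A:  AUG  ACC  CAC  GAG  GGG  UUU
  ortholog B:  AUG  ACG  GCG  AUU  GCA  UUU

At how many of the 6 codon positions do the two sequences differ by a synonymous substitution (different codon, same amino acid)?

1

Codon 1: AUG Met / AUG Met — identical.
Codon 2: ACC Thr / ACG Thr — synonymous.
Codon 3: CAC His / GCG Ala — nonsynonymous.
Codon 4: GAG Glu / AUU Ile — nonsynonymous.
Codon 5: GGG Gly / GCA Ala — nonsynonymous.
Codon 6: UUU Phe / UUU Phe — identical.
Synonymous differences: 1.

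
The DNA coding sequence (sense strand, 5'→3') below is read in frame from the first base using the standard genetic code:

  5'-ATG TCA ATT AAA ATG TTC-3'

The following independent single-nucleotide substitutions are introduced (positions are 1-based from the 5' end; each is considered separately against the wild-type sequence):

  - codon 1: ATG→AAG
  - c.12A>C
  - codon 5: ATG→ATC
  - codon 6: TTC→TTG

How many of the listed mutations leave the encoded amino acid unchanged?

Codon 1: ATG (Met) → AAG (Lys) — missense.
Codon 4: AAA (Lys) → AAC (Asn) — missense.
Codon 5: ATG (Met) → ATC (Ile) — missense.
Codon 6: TTC (Phe) → TTG (Leu) — missense.
Synonymous: 0 of 4.

0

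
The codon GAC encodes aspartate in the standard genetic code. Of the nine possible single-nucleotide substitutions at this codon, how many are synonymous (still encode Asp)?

1

Position 1: none → 0 synonymous.
Position 2: none → 0 synonymous.
Position 3: GAT → 1 synonymous.
Total: 0 + 0 + 1 = 1.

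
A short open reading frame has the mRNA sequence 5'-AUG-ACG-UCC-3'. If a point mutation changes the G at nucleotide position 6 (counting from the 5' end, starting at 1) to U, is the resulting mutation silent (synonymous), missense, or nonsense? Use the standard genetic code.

Position 6 falls in codon 2: ACG → Thr.
After the substitution the codon is ACU → Thr.
Both encode Thr, so the change is synonymous.

silent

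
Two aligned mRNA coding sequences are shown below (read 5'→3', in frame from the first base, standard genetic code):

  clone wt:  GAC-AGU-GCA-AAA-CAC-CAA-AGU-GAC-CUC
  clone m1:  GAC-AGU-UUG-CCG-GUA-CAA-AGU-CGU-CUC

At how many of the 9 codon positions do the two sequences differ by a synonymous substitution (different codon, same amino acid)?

Codon 1: GAC Asp / GAC Asp — identical.
Codon 2: AGU Ser / AGU Ser — identical.
Codon 3: GCA Ala / UUG Leu — nonsynonymous.
Codon 4: AAA Lys / CCG Pro — nonsynonymous.
Codon 5: CAC His / GUA Val — nonsynonymous.
Codon 6: CAA Gln / CAA Gln — identical.
Codon 7: AGU Ser / AGU Ser — identical.
Codon 8: GAC Asp / CGU Arg — nonsynonymous.
Codon 9: CUC Leu / CUC Leu — identical.
Synonymous differences: 0.

0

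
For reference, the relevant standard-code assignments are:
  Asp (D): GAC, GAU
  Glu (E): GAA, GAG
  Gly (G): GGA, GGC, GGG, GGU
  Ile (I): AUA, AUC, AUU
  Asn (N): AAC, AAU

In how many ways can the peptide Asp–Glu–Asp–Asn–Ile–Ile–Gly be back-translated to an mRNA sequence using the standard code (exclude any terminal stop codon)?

Asp: 2 codons.
Glu: 2 codons.
Asp: 2 codons.
Asn: 2 codons.
Ile: 3 codons.
Ile: 3 codons.
Gly: 4 codons.
2 × 2 × 2 × 2 × 3 × 3 × 4 = 576.

576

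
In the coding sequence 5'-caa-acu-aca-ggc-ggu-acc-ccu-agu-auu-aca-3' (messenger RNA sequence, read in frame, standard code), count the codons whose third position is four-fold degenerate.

7

Codon 1 CAA (Gln): third position 2-fold.
Codon 2 ACU (Thr): third position 4-fold.
Codon 3 ACA (Thr): third position 4-fold.
Codon 4 GGC (Gly): third position 4-fold.
Codon 5 GGU (Gly): third position 4-fold.
Codon 6 ACC (Thr): third position 4-fold.
Codon 7 CCU (Pro): third position 4-fold.
Codon 8 AGU (Ser): third position 2-fold.
Codon 9 AUU (Ile): third position 3-fold.
Codon 10 ACA (Thr): third position 4-fold.
Four-fold degenerate third positions: 7.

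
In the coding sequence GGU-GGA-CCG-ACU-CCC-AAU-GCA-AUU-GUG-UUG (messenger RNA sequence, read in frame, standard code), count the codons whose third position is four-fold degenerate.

7

Codon 1 GGU (Gly): third position 4-fold.
Codon 2 GGA (Gly): third position 4-fold.
Codon 3 CCG (Pro): third position 4-fold.
Codon 4 ACU (Thr): third position 4-fold.
Codon 5 CCC (Pro): third position 4-fold.
Codon 6 AAU (Asn): third position 2-fold.
Codon 7 GCA (Ala): third position 4-fold.
Codon 8 AUU (Ile): third position 3-fold.
Codon 9 GUG (Val): third position 4-fold.
Codon 10 UUG (Leu): third position 2-fold.
Four-fold degenerate third positions: 7.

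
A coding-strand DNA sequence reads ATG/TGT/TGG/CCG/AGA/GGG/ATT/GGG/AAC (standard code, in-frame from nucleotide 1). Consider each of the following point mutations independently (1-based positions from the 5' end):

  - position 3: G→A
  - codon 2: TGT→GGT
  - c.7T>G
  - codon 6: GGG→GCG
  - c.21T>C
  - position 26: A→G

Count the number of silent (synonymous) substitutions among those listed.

Codon 1: ATG (Met) → ATA (Ile) — missense.
Codon 2: TGT (Cys) → GGT (Gly) — missense.
Codon 3: TGG (Trp) → GGG (Gly) — missense.
Codon 6: GGG (Gly) → GCG (Ala) — missense.
Codon 7: ATT (Ile) → ATC (Ile) — synonymous.
Codon 9: AAC (Asn) → AGC (Ser) — missense.
Synonymous: 1 of 6.

1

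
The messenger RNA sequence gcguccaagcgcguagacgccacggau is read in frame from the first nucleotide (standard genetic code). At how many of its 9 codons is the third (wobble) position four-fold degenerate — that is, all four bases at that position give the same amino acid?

Codon 1 GCG (Ala): third position 4-fold.
Codon 2 UCC (Ser): third position 4-fold.
Codon 3 AAG (Lys): third position 2-fold.
Codon 4 CGC (Arg): third position 4-fold.
Codon 5 GUA (Val): third position 4-fold.
Codon 6 GAC (Asp): third position 2-fold.
Codon 7 GCC (Ala): third position 4-fold.
Codon 8 ACG (Thr): third position 4-fold.
Codon 9 GAU (Asp): third position 2-fold.
Four-fold degenerate third positions: 6.

6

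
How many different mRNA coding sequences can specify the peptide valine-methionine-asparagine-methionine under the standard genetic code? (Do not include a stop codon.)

Val: 4 codons.
Met: 1 codon.
Asn: 2 codons.
Met: 1 codon.
4 × 1 × 2 × 1 = 8.

8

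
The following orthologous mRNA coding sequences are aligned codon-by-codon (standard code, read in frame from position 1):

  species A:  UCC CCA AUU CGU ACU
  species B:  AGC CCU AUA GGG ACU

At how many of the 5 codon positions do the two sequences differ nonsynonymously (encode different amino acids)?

1

Codon 1: UCC Ser / AGC Ser — synonymous.
Codon 2: CCA Pro / CCU Pro — synonymous.
Codon 3: AUU Ile / AUA Ile — synonymous.
Codon 4: CGU Arg / GGG Gly — nonsynonymous.
Codon 5: ACU Thr / ACU Thr — identical.
Nonsynonymous differences: 1.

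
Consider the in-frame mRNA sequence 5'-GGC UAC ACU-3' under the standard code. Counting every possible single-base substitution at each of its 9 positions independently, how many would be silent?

Codon 1 (GGC, Gly): 3 synonymous substitutions.
Codon 2 (UAC, Tyr): 1 synonymous substitution.
Codon 3 (ACU, Thr): 3 synonymous substitutions.
Total: 3 + 1 + 3 = 7.

7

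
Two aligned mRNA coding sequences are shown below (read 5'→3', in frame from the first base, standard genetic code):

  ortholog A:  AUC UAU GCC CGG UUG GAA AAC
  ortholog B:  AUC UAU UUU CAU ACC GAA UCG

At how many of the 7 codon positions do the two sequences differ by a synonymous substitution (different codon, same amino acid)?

0

Codon 1: AUC Ile / AUC Ile — identical.
Codon 2: UAU Tyr / UAU Tyr — identical.
Codon 3: GCC Ala / UUU Phe — nonsynonymous.
Codon 4: CGG Arg / CAU His — nonsynonymous.
Codon 5: UUG Leu / ACC Thr — nonsynonymous.
Codon 6: GAA Glu / GAA Glu — identical.
Codon 7: AAC Asn / UCG Ser — nonsynonymous.
Synonymous differences: 0.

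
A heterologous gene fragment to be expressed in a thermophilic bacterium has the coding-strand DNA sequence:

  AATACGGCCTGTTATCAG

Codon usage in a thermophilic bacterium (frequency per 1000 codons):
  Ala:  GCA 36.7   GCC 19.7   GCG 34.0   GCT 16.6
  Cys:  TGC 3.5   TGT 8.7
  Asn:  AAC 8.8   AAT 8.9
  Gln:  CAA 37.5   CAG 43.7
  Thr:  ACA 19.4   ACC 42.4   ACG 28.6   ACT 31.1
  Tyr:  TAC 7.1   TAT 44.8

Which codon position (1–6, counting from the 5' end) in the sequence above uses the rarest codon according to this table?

Codon 1 AAT (Asn): 8.9 per 1000.
Codon 2 ACG (Thr): 28.6 per 1000.
Codon 3 GCC (Ala): 19.7 per 1000.
Codon 4 TGT (Cys): 8.7 per 1000.
Codon 5 TAT (Tyr): 44.8 per 1000.
Codon 6 CAG (Gln): 43.7 per 1000.
Lowest frequency is 8.7 at codon 4.

4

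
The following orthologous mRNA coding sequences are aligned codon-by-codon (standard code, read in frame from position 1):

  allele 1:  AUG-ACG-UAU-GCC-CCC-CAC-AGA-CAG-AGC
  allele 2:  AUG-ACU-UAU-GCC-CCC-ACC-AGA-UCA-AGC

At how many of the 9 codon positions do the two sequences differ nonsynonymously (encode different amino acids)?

2

Codon 1: AUG Met / AUG Met — identical.
Codon 2: ACG Thr / ACU Thr — synonymous.
Codon 3: UAU Tyr / UAU Tyr — identical.
Codon 4: GCC Ala / GCC Ala — identical.
Codon 5: CCC Pro / CCC Pro — identical.
Codon 6: CAC His / ACC Thr — nonsynonymous.
Codon 7: AGA Arg / AGA Arg — identical.
Codon 8: CAG Gln / UCA Ser — nonsynonymous.
Codon 9: AGC Ser / AGC Ser — identical.
Nonsynonymous differences: 2.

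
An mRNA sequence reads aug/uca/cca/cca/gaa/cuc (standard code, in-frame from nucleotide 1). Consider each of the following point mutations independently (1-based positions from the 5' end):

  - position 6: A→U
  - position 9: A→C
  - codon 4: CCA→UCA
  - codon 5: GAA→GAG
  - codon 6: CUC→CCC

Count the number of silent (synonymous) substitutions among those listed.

Codon 2: UCA (Ser) → UCU (Ser) — synonymous.
Codon 3: CCA (Pro) → CCC (Pro) — synonymous.
Codon 4: CCA (Pro) → UCA (Ser) — missense.
Codon 5: GAA (Glu) → GAG (Glu) — synonymous.
Codon 6: CUC (Leu) → CCC (Pro) — missense.
Synonymous: 3 of 5.

3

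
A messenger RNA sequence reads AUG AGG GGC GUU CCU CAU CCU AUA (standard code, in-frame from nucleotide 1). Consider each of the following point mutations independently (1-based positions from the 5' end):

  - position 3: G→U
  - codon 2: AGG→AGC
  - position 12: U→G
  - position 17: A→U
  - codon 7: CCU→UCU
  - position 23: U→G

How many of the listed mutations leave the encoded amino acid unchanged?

1

Codon 1: AUG (Met) → AUU (Ile) — missense.
Codon 2: AGG (Arg) → AGC (Ser) — missense.
Codon 4: GUU (Val) → GUG (Val) — synonymous.
Codon 6: CAU (His) → CUU (Leu) — missense.
Codon 7: CCU (Pro) → UCU (Ser) — missense.
Codon 8: AUA (Ile) → AGA (Arg) — missense.
Synonymous: 1 of 6.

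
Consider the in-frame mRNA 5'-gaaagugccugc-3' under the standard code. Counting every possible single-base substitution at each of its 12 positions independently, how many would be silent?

Codon 1 (GAA, Glu): 1 synonymous substitution.
Codon 2 (AGU, Ser): 1 synonymous substitution.
Codon 3 (GCC, Ala): 3 synonymous substitutions.
Codon 4 (UGC, Cys): 1 synonymous substitution.
Total: 1 + 1 + 3 + 1 = 6.

6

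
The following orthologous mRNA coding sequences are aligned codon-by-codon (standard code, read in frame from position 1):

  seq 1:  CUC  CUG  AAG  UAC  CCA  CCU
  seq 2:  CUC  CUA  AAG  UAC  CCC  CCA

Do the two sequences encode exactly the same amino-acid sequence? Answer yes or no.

Codon 1: CUC Leu / CUC Leu — identical.
Codon 2: CUG Leu / CUA Leu — synonymous.
Codon 3: AAG Lys / AAG Lys — identical.
Codon 4: UAC Tyr / UAC Tyr — identical.
Codon 5: CCA Pro / CCC Pro — synonymous.
Codon 6: CCU Pro / CCA Pro — synonymous.
Nonsynonymous differences: 0 → same protein.

yes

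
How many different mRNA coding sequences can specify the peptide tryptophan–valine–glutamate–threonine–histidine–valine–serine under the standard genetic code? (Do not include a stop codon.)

Trp: 1 codon.
Val: 4 codons.
Glu: 2 codons.
Thr: 4 codons.
His: 2 codons.
Val: 4 codons.
Ser: 6 codons.
1 × 4 × 2 × 4 × 2 × 4 × 6 = 1536.

1536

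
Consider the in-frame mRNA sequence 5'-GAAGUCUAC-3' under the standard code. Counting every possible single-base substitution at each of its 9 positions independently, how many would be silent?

Codon 1 (GAA, Glu): 1 synonymous substitution.
Codon 2 (GUC, Val): 3 synonymous substitutions.
Codon 3 (UAC, Tyr): 1 synonymous substitution.
Total: 1 + 3 + 1 = 5.

5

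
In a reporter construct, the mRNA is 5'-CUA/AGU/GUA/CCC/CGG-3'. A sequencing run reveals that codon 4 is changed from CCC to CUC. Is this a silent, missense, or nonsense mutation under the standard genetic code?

missense

Position 11 falls in codon 4: CCC → Pro.
After the substitution the codon is CUC → Leu.
Pro ≠ Leu, so this is a missense mutation.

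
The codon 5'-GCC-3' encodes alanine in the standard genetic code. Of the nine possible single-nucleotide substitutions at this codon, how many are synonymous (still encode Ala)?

Position 1: none → 0 synonymous.
Position 2: none → 0 synonymous.
Position 3: GCU, GCA, GCG → 3 synonymous.
Total: 0 + 0 + 3 = 3.

3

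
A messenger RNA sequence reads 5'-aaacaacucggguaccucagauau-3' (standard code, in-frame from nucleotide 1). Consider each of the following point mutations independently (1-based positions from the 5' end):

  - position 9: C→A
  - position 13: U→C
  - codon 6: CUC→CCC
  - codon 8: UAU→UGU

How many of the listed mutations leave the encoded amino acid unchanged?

1

Codon 3: CUC (Leu) → CUA (Leu) — synonymous.
Codon 5: UAC (Tyr) → CAC (His) — missense.
Codon 6: CUC (Leu) → CCC (Pro) — missense.
Codon 8: UAU (Tyr) → UGU (Cys) — missense.
Synonymous: 1 of 4.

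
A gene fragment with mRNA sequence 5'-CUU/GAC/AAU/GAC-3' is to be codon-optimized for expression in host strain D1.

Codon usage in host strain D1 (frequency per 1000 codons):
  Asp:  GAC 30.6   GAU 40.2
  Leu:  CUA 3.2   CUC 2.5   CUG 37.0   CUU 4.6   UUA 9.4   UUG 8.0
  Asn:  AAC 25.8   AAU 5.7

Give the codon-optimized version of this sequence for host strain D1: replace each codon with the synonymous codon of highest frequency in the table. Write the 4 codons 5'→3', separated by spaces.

CUG GAU AAC GAU

Codon 1 (Leu): best is CUG at 37.0.
Codon 2 (Asp): best is GAU at 40.2.
Codon 3 (Asn): best is AAC at 25.8.
Codon 4 (Asp): best is GAU at 40.2.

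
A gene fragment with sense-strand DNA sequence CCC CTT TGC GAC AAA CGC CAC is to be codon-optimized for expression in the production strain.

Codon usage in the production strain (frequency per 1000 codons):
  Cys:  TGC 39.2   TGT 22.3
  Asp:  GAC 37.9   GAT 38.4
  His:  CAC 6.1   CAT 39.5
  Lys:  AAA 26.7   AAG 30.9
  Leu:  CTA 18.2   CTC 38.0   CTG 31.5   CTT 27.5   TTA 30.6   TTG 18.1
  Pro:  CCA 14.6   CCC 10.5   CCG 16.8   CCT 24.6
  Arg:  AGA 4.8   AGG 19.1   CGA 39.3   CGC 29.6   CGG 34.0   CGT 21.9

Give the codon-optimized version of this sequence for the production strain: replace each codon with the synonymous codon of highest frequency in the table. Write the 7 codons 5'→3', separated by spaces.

Codon 1 (Pro): best is CCT at 24.6.
Codon 2 (Leu): best is CTC at 38.0.
Codon 3 (Cys): best is TGC at 39.2.
Codon 4 (Asp): best is GAT at 38.4.
Codon 5 (Lys): best is AAG at 30.9.
Codon 6 (Arg): best is CGA at 39.3.
Codon 7 (His): best is CAT at 39.5.

CCT CTC TGC GAT AAG CGA CAT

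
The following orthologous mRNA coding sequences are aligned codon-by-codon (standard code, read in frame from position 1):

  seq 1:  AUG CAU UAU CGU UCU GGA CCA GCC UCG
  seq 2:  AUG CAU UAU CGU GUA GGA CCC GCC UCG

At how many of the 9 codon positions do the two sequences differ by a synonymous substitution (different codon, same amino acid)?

Codon 1: AUG Met / AUG Met — identical.
Codon 2: CAU His / CAU His — identical.
Codon 3: UAU Tyr / UAU Tyr — identical.
Codon 4: CGU Arg / CGU Arg — identical.
Codon 5: UCU Ser / GUA Val — nonsynonymous.
Codon 6: GGA Gly / GGA Gly — identical.
Codon 7: CCA Pro / CCC Pro — synonymous.
Codon 8: GCC Ala / GCC Ala — identical.
Codon 9: UCG Ser / UCG Ser — identical.
Synonymous differences: 1.

1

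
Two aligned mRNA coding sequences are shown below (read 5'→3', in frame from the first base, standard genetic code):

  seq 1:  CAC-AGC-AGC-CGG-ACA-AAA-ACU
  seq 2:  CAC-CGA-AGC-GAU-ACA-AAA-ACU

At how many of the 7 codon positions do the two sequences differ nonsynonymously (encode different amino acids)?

2

Codon 1: CAC His / CAC His — identical.
Codon 2: AGC Ser / CGA Arg — nonsynonymous.
Codon 3: AGC Ser / AGC Ser — identical.
Codon 4: CGG Arg / GAU Asp — nonsynonymous.
Codon 5: ACA Thr / ACA Thr — identical.
Codon 6: AAA Lys / AAA Lys — identical.
Codon 7: ACU Thr / ACU Thr — identical.
Nonsynonymous differences: 2.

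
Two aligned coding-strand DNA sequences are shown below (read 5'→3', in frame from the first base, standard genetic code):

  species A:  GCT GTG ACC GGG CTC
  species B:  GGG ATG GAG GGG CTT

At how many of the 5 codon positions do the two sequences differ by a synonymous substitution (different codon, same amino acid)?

1

Codon 1: GCT Ala / GGG Gly — nonsynonymous.
Codon 2: GTG Val / ATG Met — nonsynonymous.
Codon 3: ACC Thr / GAG Glu — nonsynonymous.
Codon 4: GGG Gly / GGG Gly — identical.
Codon 5: CTC Leu / CTT Leu — synonymous.
Synonymous differences: 1.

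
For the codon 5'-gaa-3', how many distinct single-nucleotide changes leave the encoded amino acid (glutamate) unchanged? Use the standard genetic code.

Position 1: none → 0 synonymous.
Position 2: none → 0 synonymous.
Position 3: GAG → 1 synonymous.
Total: 0 + 0 + 1 = 1.

1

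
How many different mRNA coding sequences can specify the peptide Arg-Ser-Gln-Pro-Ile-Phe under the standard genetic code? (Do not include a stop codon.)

1728

Arg: 6 codons.
Ser: 6 codons.
Gln: 2 codons.
Pro: 4 codons.
Ile: 3 codons.
Phe: 2 codons.
6 × 6 × 2 × 4 × 3 × 2 = 1728.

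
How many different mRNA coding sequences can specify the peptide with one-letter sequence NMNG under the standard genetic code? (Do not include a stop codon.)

16

Asn: 2 codons.
Met: 1 codon.
Asn: 2 codons.
Gly: 4 codons.
2 × 1 × 2 × 4 = 16.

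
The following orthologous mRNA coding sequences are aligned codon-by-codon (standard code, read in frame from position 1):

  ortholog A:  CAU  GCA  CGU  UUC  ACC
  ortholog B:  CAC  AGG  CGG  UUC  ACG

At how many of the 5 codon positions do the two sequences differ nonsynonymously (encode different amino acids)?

Codon 1: CAU His / CAC His — synonymous.
Codon 2: GCA Ala / AGG Arg — nonsynonymous.
Codon 3: CGU Arg / CGG Arg — synonymous.
Codon 4: UUC Phe / UUC Phe — identical.
Codon 5: ACC Thr / ACG Thr — synonymous.
Nonsynonymous differences: 1.

1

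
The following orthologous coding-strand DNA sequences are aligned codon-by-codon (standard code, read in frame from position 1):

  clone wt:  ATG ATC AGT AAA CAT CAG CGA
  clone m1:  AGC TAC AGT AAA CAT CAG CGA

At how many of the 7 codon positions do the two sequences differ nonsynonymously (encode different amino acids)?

Codon 1: ATG Met / AGC Ser — nonsynonymous.
Codon 2: ATC Ile / TAC Tyr — nonsynonymous.
Codon 3: AGT Ser / AGT Ser — identical.
Codon 4: AAA Lys / AAA Lys — identical.
Codon 5: CAT His / CAT His — identical.
Codon 6: CAG Gln / CAG Gln — identical.
Codon 7: CGA Arg / CGA Arg — identical.
Nonsynonymous differences: 2.

2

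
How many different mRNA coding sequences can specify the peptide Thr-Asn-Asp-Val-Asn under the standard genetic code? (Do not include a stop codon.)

128

Thr: 4 codons.
Asn: 2 codons.
Asp: 2 codons.
Val: 4 codons.
Asn: 2 codons.
4 × 2 × 2 × 4 × 2 = 128.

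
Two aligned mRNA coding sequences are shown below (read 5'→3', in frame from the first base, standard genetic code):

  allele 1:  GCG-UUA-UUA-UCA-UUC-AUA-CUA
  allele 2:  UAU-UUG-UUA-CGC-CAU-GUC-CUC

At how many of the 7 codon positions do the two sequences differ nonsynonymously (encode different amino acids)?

Codon 1: GCG Ala / UAU Tyr — nonsynonymous.
Codon 2: UUA Leu / UUG Leu — synonymous.
Codon 3: UUA Leu / UUA Leu — identical.
Codon 4: UCA Ser / CGC Arg — nonsynonymous.
Codon 5: UUC Phe / CAU His — nonsynonymous.
Codon 6: AUA Ile / GUC Val — nonsynonymous.
Codon 7: CUA Leu / CUC Leu — synonymous.
Nonsynonymous differences: 4.

4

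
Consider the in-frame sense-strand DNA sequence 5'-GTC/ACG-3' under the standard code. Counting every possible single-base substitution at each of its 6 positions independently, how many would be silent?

6

Codon 1 (GTC, Val): 3 synonymous substitutions.
Codon 2 (ACG, Thr): 3 synonymous substitutions.
Total: 3 + 3 = 6.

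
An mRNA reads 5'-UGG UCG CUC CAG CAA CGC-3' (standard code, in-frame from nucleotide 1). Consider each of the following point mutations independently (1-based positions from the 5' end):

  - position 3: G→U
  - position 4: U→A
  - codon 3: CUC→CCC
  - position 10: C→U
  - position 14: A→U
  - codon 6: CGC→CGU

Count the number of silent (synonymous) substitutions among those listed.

Codon 1: UGG (Trp) → UGU (Cys) — missense.
Codon 2: UCG (Ser) → ACG (Thr) — missense.
Codon 3: CUC (Leu) → CCC (Pro) — missense.
Codon 4: CAG (Gln) → UAG (Stop) — nonsense.
Codon 5: CAA (Gln) → CUA (Leu) — missense.
Codon 6: CGC (Arg) → CGU (Arg) — synonymous.
Synonymous: 1 of 6.

1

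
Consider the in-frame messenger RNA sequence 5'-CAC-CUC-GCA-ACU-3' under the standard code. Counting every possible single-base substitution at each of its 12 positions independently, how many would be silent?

Codon 1 (CAC, His): 1 synonymous substitution.
Codon 2 (CUC, Leu): 3 synonymous substitutions.
Codon 3 (GCA, Ala): 3 synonymous substitutions.
Codon 4 (ACU, Thr): 3 synonymous substitutions.
Total: 1 + 3 + 3 + 3 = 10.

10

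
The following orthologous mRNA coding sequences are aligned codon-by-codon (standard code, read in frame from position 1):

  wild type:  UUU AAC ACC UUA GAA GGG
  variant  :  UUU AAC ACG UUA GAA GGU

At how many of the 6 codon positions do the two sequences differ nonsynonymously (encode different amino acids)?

Codon 1: UUU Phe / UUU Phe — identical.
Codon 2: AAC Asn / AAC Asn — identical.
Codon 3: ACC Thr / ACG Thr — synonymous.
Codon 4: UUA Leu / UUA Leu — identical.
Codon 5: GAA Glu / GAA Glu — identical.
Codon 6: GGG Gly / GGU Gly — synonymous.
Nonsynonymous differences: 0.

0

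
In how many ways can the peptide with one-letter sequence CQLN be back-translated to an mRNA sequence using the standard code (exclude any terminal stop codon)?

Cys: 2 codons.
Gln: 2 codons.
Leu: 6 codons.
Asn: 2 codons.
2 × 2 × 6 × 2 = 48.

48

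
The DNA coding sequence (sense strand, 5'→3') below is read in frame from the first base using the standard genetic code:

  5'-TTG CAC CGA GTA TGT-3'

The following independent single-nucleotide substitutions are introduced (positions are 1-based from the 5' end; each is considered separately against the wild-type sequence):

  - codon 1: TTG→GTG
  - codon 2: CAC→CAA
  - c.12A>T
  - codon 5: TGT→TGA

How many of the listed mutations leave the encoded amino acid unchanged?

1

Codon 1: TTG (Leu) → GTG (Val) — missense.
Codon 2: CAC (His) → CAA (Gln) — missense.
Codon 4: GTA (Val) → GTT (Val) — synonymous.
Codon 5: TGT (Cys) → TGA (Stop) — nonsense.
Synonymous: 1 of 4.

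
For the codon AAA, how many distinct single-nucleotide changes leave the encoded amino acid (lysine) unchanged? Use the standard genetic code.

Position 1: none → 0 synonymous.
Position 2: none → 0 synonymous.
Position 3: AAG → 1 synonymous.
Total: 0 + 0 + 1 = 1.

1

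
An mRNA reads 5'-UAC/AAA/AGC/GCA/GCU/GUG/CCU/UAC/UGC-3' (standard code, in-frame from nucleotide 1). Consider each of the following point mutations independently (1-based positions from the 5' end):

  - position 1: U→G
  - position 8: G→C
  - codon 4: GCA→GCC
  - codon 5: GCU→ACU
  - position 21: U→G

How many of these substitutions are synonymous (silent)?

Codon 1: UAC (Tyr) → GAC (Asp) — missense.
Codon 3: AGC (Ser) → ACC (Thr) — missense.
Codon 4: GCA (Ala) → GCC (Ala) — synonymous.
Codon 5: GCU (Ala) → ACU (Thr) — missense.
Codon 7: CCU (Pro) → CCG (Pro) — synonymous.
Synonymous: 2 of 5.

2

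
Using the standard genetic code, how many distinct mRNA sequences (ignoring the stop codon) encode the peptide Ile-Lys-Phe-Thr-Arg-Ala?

Ile: 3 codons.
Lys: 2 codons.
Phe: 2 codons.
Thr: 4 codons.
Arg: 6 codons.
Ala: 4 codons.
3 × 2 × 2 × 4 × 6 × 4 = 1152.

1152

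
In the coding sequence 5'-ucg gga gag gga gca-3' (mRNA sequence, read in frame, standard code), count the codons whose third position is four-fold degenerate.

4

Codon 1 UCG (Ser): third position 4-fold.
Codon 2 GGA (Gly): third position 4-fold.
Codon 3 GAG (Glu): third position 2-fold.
Codon 4 GGA (Gly): third position 4-fold.
Codon 5 GCA (Ala): third position 4-fold.
Four-fold degenerate third positions: 4.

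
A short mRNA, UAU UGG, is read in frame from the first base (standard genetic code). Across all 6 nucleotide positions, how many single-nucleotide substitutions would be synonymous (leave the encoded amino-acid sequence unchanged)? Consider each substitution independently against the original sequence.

Codon 1 (UAU, Tyr): 1 synonymous substitution.
Codon 2 (UGG, Trp): 0 synonymous substitutions.
Total: 1 + 0 = 1.

1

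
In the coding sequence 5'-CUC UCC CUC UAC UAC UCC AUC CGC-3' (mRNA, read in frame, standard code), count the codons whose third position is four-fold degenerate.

5

Codon 1 CUC (Leu): third position 4-fold.
Codon 2 UCC (Ser): third position 4-fold.
Codon 3 CUC (Leu): third position 4-fold.
Codon 4 UAC (Tyr): third position 2-fold.
Codon 5 UAC (Tyr): third position 2-fold.
Codon 6 UCC (Ser): third position 4-fold.
Codon 7 AUC (Ile): third position 3-fold.
Codon 8 CGC (Arg): third position 4-fold.
Four-fold degenerate third positions: 5.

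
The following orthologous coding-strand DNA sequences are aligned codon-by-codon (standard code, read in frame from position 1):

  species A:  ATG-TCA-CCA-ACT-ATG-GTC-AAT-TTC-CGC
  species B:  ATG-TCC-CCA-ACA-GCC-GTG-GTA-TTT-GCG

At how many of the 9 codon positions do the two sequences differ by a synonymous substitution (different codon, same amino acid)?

4

Codon 1: ATG Met / ATG Met — identical.
Codon 2: TCA Ser / TCC Ser — synonymous.
Codon 3: CCA Pro / CCA Pro — identical.
Codon 4: ACT Thr / ACA Thr — synonymous.
Codon 5: ATG Met / GCC Ala — nonsynonymous.
Codon 6: GTC Val / GTG Val — synonymous.
Codon 7: AAT Asn / GTA Val — nonsynonymous.
Codon 8: TTC Phe / TTT Phe — synonymous.
Codon 9: CGC Arg / GCG Ala — nonsynonymous.
Synonymous differences: 4.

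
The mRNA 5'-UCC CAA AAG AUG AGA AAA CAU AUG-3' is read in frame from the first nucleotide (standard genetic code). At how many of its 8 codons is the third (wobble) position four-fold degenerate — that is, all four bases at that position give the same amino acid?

1

Codon 1 UCC (Ser): third position 4-fold.
Codon 2 CAA (Gln): third position 2-fold.
Codon 3 AAG (Lys): third position 2-fold.
Codon 4 AUG (Met): third position 1-fold.
Codon 5 AGA (Arg): third position 2-fold.
Codon 6 AAA (Lys): third position 2-fold.
Codon 7 CAU (His): third position 2-fold.
Codon 8 AUG (Met): third position 1-fold.
Four-fold degenerate third positions: 1.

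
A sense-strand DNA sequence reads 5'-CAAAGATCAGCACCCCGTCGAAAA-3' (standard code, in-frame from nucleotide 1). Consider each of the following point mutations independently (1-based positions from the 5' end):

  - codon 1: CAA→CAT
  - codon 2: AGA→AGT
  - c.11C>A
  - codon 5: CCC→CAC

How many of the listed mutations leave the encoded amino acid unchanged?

Codon 1: CAA (Gln) → CAT (His) — missense.
Codon 2: AGA (Arg) → AGT (Ser) — missense.
Codon 4: GCA (Ala) → GAA (Glu) — missense.
Codon 5: CCC (Pro) → CAC (His) — missense.
Synonymous: 0 of 4.

0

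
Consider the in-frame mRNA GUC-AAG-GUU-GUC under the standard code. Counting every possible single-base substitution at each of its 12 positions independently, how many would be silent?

10

Codon 1 (GUC, Val): 3 synonymous substitutions.
Codon 2 (AAG, Lys): 1 synonymous substitution.
Codon 3 (GUU, Val): 3 synonymous substitutions.
Codon 4 (GUC, Val): 3 synonymous substitutions.
Total: 3 + 1 + 3 + 3 = 10.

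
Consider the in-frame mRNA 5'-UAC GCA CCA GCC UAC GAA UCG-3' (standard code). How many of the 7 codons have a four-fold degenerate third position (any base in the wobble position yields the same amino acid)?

4

Codon 1 UAC (Tyr): third position 2-fold.
Codon 2 GCA (Ala): third position 4-fold.
Codon 3 CCA (Pro): third position 4-fold.
Codon 4 GCC (Ala): third position 4-fold.
Codon 5 UAC (Tyr): third position 2-fold.
Codon 6 GAA (Glu): third position 2-fold.
Codon 7 UCG (Ser): third position 4-fold.
Four-fold degenerate third positions: 4.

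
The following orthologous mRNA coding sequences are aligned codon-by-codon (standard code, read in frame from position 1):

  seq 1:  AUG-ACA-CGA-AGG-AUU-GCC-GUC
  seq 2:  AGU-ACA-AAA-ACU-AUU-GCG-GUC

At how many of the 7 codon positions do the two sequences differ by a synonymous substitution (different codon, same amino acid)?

1

Codon 1: AUG Met / AGU Ser — nonsynonymous.
Codon 2: ACA Thr / ACA Thr — identical.
Codon 3: CGA Arg / AAA Lys — nonsynonymous.
Codon 4: AGG Arg / ACU Thr — nonsynonymous.
Codon 5: AUU Ile / AUU Ile — identical.
Codon 6: GCC Ala / GCG Ala — synonymous.
Codon 7: GUC Val / GUC Val — identical.
Synonymous differences: 1.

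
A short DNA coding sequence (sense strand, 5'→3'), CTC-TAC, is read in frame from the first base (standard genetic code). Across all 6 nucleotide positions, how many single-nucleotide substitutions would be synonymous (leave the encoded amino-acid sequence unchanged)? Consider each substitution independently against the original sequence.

4

Codon 1 (CTC, Leu): 3 synonymous substitutions.
Codon 2 (TAC, Tyr): 1 synonymous substitution.
Total: 3 + 1 = 4.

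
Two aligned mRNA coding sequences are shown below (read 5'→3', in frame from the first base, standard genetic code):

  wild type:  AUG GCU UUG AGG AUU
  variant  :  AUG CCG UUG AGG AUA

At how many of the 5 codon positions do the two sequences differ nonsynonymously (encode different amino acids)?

Codon 1: AUG Met / AUG Met — identical.
Codon 2: GCU Ala / CCG Pro — nonsynonymous.
Codon 3: UUG Leu / UUG Leu — identical.
Codon 4: AGG Arg / AGG Arg — identical.
Codon 5: AUU Ile / AUA Ile — synonymous.
Nonsynonymous differences: 1.

1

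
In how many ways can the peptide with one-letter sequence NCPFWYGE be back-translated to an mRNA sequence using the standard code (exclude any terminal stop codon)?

512

Asn: 2 codons.
Cys: 2 codons.
Pro: 4 codons.
Phe: 2 codons.
Trp: 1 codon.
Tyr: 2 codons.
Gly: 4 codons.
Glu: 2 codons.
2 × 2 × 4 × 2 × 1 × 2 × 4 × 2 = 512.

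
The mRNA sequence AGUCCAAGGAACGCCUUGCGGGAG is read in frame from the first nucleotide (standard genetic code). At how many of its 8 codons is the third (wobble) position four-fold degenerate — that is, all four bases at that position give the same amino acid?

Codon 1 AGU (Ser): third position 2-fold.
Codon 2 CCA (Pro): third position 4-fold.
Codon 3 AGG (Arg): third position 2-fold.
Codon 4 AAC (Asn): third position 2-fold.
Codon 5 GCC (Ala): third position 4-fold.
Codon 6 UUG (Leu): third position 2-fold.
Codon 7 CGG (Arg): third position 4-fold.
Codon 8 GAG (Glu): third position 2-fold.
Four-fold degenerate third positions: 3.

3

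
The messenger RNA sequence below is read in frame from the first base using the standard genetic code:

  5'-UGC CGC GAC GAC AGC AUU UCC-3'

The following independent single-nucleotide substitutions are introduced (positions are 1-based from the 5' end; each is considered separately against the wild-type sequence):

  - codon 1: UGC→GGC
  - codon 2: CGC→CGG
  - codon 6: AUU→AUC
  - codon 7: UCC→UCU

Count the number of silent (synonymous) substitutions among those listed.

Codon 1: UGC (Cys) → GGC (Gly) — missense.
Codon 2: CGC (Arg) → CGG (Arg) — synonymous.
Codon 6: AUU (Ile) → AUC (Ile) — synonymous.
Codon 7: UCC (Ser) → UCU (Ser) — synonymous.
Synonymous: 3 of 4.

3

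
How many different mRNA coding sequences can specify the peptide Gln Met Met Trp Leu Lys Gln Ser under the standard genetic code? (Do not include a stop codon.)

Gln: 2 codons.
Met: 1 codon.
Met: 1 codon.
Trp: 1 codon.
Leu: 6 codons.
Lys: 2 codons.
Gln: 2 codons.
Ser: 6 codons.
2 × 1 × 1 × 1 × 6 × 2 × 2 × 6 = 288.

288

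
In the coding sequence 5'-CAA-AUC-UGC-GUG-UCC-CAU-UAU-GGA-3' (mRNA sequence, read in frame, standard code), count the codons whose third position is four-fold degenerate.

Codon 1 CAA (Gln): third position 2-fold.
Codon 2 AUC (Ile): third position 3-fold.
Codon 3 UGC (Cys): third position 2-fold.
Codon 4 GUG (Val): third position 4-fold.
Codon 5 UCC (Ser): third position 4-fold.
Codon 6 CAU (His): third position 2-fold.
Codon 7 UAU (Tyr): third position 2-fold.
Codon 8 GGA (Gly): third position 4-fold.
Four-fold degenerate third positions: 3.

3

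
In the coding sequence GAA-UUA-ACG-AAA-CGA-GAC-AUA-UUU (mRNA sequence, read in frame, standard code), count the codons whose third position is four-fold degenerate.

2

Codon 1 GAA (Glu): third position 2-fold.
Codon 2 UUA (Leu): third position 2-fold.
Codon 3 ACG (Thr): third position 4-fold.
Codon 4 AAA (Lys): third position 2-fold.
Codon 5 CGA (Arg): third position 4-fold.
Codon 6 GAC (Asp): third position 2-fold.
Codon 7 AUA (Ile): third position 3-fold.
Codon 8 UUU (Phe): third position 2-fold.
Four-fold degenerate third positions: 2.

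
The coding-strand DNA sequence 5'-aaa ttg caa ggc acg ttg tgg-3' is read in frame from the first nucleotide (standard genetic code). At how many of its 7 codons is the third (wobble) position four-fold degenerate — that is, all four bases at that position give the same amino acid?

Codon 1 AAA (Lys): third position 2-fold.
Codon 2 TTG (Leu): third position 2-fold.
Codon 3 CAA (Gln): third position 2-fold.
Codon 4 GGC (Gly): third position 4-fold.
Codon 5 ACG (Thr): third position 4-fold.
Codon 6 TTG (Leu): third position 2-fold.
Codon 7 TGG (Trp): third position 1-fold.
Four-fold degenerate third positions: 2.

2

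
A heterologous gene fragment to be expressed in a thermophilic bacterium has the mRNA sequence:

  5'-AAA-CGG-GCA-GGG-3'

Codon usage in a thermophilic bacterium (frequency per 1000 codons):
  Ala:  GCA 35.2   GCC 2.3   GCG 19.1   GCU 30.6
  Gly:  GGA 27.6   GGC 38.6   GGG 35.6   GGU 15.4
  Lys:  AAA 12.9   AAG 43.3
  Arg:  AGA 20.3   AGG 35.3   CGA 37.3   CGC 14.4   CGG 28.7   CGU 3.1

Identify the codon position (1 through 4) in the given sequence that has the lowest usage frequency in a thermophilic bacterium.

1

Codon 1 AAA (Lys): 12.9 per 1000.
Codon 2 CGG (Arg): 28.7 per 1000.
Codon 3 GCA (Ala): 35.2 per 1000.
Codon 4 GGG (Gly): 35.6 per 1000.
Lowest frequency is 12.9 at codon 1.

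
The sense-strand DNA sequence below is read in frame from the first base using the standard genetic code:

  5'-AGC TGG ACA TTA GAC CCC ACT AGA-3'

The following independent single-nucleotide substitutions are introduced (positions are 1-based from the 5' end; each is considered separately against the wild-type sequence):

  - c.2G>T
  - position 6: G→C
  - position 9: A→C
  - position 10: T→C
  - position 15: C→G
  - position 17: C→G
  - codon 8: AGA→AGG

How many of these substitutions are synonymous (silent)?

3

Codon 1: AGC (Ser) → ATC (Ile) — missense.
Codon 2: TGG (Trp) → TGC (Cys) — missense.
Codon 3: ACA (Thr) → ACC (Thr) — synonymous.
Codon 4: TTA (Leu) → CTA (Leu) — synonymous.
Codon 5: GAC (Asp) → GAG (Glu) — missense.
Codon 6: CCC (Pro) → CGC (Arg) — missense.
Codon 8: AGA (Arg) → AGG (Arg) — synonymous.
Synonymous: 3 of 7.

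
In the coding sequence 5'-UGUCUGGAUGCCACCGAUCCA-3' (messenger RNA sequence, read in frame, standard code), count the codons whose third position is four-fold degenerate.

Codon 1 UGU (Cys): third position 2-fold.
Codon 2 CUG (Leu): third position 4-fold.
Codon 3 GAU (Asp): third position 2-fold.
Codon 4 GCC (Ala): third position 4-fold.
Codon 5 ACC (Thr): third position 4-fold.
Codon 6 GAU (Asp): third position 2-fold.
Codon 7 CCA (Pro): third position 4-fold.
Four-fold degenerate third positions: 4.

4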